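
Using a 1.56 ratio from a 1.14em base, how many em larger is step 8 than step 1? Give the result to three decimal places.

38.207em

Step 1: 1.14 × 1.56 = 1.77840em
Step 8: 1.14 × 1.56⁸ = 39.98542em
Difference: 39.98542 − 1.77840 = 38.20702em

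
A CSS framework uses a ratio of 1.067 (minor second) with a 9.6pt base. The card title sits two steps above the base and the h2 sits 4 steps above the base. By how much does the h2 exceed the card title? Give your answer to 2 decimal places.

Step 2: 9.6 × 1.067² = 10.9295pt
Step 4: 9.6 × 1.067⁴ = 12.4431pt
Difference: 12.4431 − 10.9295 = 1.5136pt

1.51pt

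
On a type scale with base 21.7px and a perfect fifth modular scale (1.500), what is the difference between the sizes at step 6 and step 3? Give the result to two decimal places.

173.94px

Step 3: 21.7 × 1.500³ = 73.2375px
Step 6: 21.7 × 1.500⁶ = 247.1766px
Difference: 247.1766 − 73.2375 = 173.9391px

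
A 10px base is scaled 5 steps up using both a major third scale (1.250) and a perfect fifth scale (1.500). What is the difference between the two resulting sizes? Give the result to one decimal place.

Major third: 10.0 × 1.250⁵ = 30.518px
Perfect fifth: 10.0 × 1.500⁵ = 75.938px
Difference: 75.938 − 30.518 = 45.420px

45.4px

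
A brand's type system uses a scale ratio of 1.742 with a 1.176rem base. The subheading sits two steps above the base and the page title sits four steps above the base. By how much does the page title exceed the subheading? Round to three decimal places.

7.261rem

Step 2: 1.176 × 1.742² = 3.56865rem
Step 4: 1.176 × 1.742⁴ = 10.82929rem
Difference: 10.82929 − 3.56865 = 7.26064rem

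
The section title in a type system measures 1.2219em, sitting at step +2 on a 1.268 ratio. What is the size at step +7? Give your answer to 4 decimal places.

4.0053em

1.2219 × 1.268⁵ = 1.2219 × 3.27790 ≈ 4.0053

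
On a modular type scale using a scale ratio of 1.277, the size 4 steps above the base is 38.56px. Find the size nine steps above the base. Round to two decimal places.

The gap is 9 − (4) = 5 steps, so the factor is 1.277^5.
38.56 × 1.277⁵ = 38.56 × 3.39590 ≈ 130.946

130.95px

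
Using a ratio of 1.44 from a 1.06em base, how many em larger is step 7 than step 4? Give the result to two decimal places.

9.05em

Step 4: 1.06 × 1.44⁴ = 4.5578em
Step 7: 1.06 × 1.44⁷ = 13.6095em
Difference: 13.6095 − 4.5578 = 9.0517em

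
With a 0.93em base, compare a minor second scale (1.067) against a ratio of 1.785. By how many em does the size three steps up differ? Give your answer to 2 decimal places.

4.16em

Minor second: 0.93 × 1.067³ = 1.1297em
At 1.785: 0.93 × 1.785³ = 5.2893em
Difference: 5.2893 − 1.1297 = 4.1596em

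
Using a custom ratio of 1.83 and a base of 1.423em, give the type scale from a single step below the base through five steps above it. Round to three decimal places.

Step -1: 1.423 ÷ 1.83 = 0.778
Step 0: 1.423em
Step 1: 1.423 × 1.83 = 2.604
Step 2: 1.423 × 1.83² = 4.765
Step 3: 1.423 × 1.83³ = 8.721
Step 4: 1.423 × 1.83⁴ = 15.959
Step 5: 1.423 × 1.83⁵ = 29.205

0.778em, 1.423em, 2.604em, 4.765em, 8.721em, 15.959em, 29.205em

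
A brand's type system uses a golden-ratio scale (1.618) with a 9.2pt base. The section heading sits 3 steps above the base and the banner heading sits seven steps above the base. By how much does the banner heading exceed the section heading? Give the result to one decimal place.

Step 3: 9.2 × 1.618³ = 38.969pt
Step 7: 9.2 × 1.618⁷ = 267.078pt
Difference: 267.078 − 38.969 = 228.109pt

228.1pt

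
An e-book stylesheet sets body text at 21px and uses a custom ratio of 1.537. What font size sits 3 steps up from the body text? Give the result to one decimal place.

76.3px

21.0 × 1.537³ = 21.0 × 3.63096 ≈ 76.25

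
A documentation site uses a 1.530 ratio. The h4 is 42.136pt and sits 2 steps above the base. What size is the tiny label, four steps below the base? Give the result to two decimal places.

The gap is -4 − (2) = -6 steps, so the factor is 1.530^-6.
42.136 ÷ 1.530⁶ = 42.136 ÷ 12.82769 ≈ 3.285

3.28pt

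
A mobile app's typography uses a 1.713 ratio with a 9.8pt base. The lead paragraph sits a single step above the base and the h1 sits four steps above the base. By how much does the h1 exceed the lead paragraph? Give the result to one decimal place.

Step 1: 9.8 × 1.713 = 16.787pt
Step 4: 9.8 × 1.713⁴ = 84.383pt
Difference: 84.383 − 16.787 = 67.596pt

67.6pt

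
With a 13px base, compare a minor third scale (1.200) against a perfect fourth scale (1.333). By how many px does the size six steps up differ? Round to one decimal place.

Minor third: 13.0 × 1.200⁶ = 38.818px
Perfect fourth: 13.0 × 1.333⁶ = 72.933px
Difference: 72.933 − 38.818 = 34.115px

34.1px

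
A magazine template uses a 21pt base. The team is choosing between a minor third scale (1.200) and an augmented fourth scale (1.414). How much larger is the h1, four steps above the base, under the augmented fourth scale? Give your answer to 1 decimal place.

40.4pt

Minor third: 21.0 × 1.200⁴ = 43.546pt
Augmented fourth: 21.0 × 1.414⁴ = 83.949pt
Difference: 83.949 − 43.546 = 40.403pt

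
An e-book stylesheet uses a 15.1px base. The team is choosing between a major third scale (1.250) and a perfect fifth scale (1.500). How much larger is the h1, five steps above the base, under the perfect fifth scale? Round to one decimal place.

Major third: 15.1 × 1.250⁵ = 46.082px
Perfect fifth: 15.1 × 1.500⁵ = 114.666px
Difference: 114.666 − 46.082 = 68.584px

68.6px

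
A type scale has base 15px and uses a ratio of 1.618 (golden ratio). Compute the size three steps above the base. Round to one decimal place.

63.5px

Every step multiplies by the scale ratio.
15.0 × 1.618³ = 15.0 × 4.23580 ≈ 63.54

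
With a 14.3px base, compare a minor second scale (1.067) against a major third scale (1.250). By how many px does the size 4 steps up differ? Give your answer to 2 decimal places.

16.38px

Minor second: 14.3 × 1.067⁴ = 18.5350px
Major third: 14.3 × 1.250⁴ = 34.9121px
Difference: 34.9121 − 18.5350 = 16.3771px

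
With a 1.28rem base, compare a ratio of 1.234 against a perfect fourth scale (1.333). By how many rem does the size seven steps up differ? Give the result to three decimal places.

At 1.234: 1.28 × 1.234⁷ = 5.57720rem
Perfect fourth: 1.28 × 1.333⁷ = 9.57240rem
Difference: 9.57240 − 5.57720 = 3.99520rem

3.995rem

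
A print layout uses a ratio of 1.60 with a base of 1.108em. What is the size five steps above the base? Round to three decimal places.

Every step multiplies by the scale ratio.
1.108 × 1.60⁵ = 1.108 × 10.48576 ≈ 11.618

11.618em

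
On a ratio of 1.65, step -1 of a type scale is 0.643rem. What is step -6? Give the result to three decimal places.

The gap is -6 − (-1) = -5 steps, so the factor is 1.65^-5.
0.643 ÷ 1.65⁵ = 0.643 ÷ 12.22981 ≈ 0.053

0.053rem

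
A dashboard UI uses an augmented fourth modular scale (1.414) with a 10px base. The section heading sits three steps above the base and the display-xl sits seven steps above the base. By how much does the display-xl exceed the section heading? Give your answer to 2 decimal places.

Step 3: 10.0 × 1.414³ = 28.2715px
Step 7: 10.0 × 1.414⁷ = 113.0175px
Difference: 113.0175 − 28.2715 = 84.7460px

84.75px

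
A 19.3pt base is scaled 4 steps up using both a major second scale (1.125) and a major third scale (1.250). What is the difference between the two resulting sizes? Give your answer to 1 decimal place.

Major second: 19.3 × 1.125⁴ = 30.915pt
Major third: 19.3 × 1.250⁴ = 47.119pt
Difference: 47.119 − 30.915 = 16.204pt

16.2pt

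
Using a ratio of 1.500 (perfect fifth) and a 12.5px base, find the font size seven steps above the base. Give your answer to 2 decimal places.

213.57px

Every step multiplies by the scale ratio.
12.5 × 1.500⁷ = 12.5 × 17.08594 ≈ 213.57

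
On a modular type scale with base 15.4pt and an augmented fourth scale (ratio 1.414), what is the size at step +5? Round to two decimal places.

87.05pt

15.4 × 1.414⁵ = 15.4 × 5.65258 ≈ 87.05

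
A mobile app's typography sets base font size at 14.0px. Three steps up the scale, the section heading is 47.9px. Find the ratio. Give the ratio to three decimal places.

r³ = 47.9 / 14.0, so r = (47.9/14.0)^(1/3).
r = 3.4214^(1/3) ≈ 1.5068

1.507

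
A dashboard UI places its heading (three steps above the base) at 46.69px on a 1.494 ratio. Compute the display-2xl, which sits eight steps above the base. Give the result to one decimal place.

347.5px

Moving from step +3 to step +8 is 5 steps up, so multiply by r⁵.
46.69 × 1.494⁵ = 46.69 × 7.44309 ≈ 347.518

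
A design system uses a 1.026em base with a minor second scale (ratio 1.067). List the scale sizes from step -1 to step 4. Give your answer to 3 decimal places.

Step -1: 1.026 ÷ 1.067 = 0.962
Step 0: 1.026em
Step 1: 1.026 × 1.067 = 1.095
Step 2: 1.026 × 1.067² = 1.168
Step 3: 1.026 × 1.067³ = 1.246
Step 4: 1.026 × 1.067⁴ = 1.330

0.962em, 1.026em, 1.095em, 1.168em, 1.246em, 1.330em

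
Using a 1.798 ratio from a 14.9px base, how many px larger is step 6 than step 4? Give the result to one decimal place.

347.7px

Step 4: 14.9 × 1.798⁴ = 155.720px
Step 6: 14.9 × 1.798⁶ = 503.413px
Difference: 503.413 − 155.720 = 347.693px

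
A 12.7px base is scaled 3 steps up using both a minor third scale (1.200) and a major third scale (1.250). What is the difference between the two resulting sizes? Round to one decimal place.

2.9px

Minor third: 12.7 × 1.200³ = 21.946px
Major third: 12.7 × 1.250³ = 24.805px
Difference: 24.805 − 21.946 = 2.859px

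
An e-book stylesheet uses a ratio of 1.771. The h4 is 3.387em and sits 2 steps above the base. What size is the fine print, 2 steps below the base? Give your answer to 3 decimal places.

0.344em

The gap is -2 − (2) = -4 steps, so the factor is 1.771^-4.
3.387 ÷ 1.771⁴ = 3.387 ÷ 9.83726 ≈ 0.344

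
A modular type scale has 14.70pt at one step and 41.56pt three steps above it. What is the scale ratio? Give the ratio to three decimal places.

The ratio satisfies 14.70 × r³ = 41.56, so r = (41.56 / 14.70)^(1/3).
r = 2.8272^(1/3) ≈ 1.4140

1.414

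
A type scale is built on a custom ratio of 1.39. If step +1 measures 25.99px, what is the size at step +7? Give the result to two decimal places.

187.45px

25.99 × 1.39⁶ = 25.99 × 7.21255 ≈ 187.454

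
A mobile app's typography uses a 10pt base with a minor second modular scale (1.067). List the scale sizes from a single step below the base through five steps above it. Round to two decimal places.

Step -1: 10.0 ÷ 1.067 = 9.37
Step 0: 10pt
Step 1: 10.0 × 1.067 = 10.67
Step 2: 10.0 × 1.067² = 11.38
Step 3: 10.0 × 1.067³ = 12.15
Step 4: 10.0 × 1.067⁴ = 12.96
Step 5: 10.0 × 1.067⁵ = 13.83

9.37pt, 10.00pt, 10.67pt, 11.38pt, 12.15pt, 12.96pt, 13.83pt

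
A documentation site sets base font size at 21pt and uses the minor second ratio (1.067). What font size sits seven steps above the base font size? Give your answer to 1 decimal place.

21.0 × 1.067⁷ = 21.0 × 1.57453 ≈ 33.07

33.1pt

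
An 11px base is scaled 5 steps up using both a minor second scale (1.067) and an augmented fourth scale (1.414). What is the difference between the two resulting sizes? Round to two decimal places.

Minor second: 11.0 × 1.067⁵ = 15.2130px
Augmented fourth: 11.0 × 1.414⁵ = 62.1784px
Difference: 62.1784 − 15.2130 = 46.9654px

46.97px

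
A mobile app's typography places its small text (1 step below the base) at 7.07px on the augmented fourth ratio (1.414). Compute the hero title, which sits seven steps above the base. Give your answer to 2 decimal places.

The gap is 7 − (-1) = 8 steps, so the factor is 1.414^8.
7.07 × 1.414⁸ = 7.07 × 15.98068 ≈ 112.983

112.98px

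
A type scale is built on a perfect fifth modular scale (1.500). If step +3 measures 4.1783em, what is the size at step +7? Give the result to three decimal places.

4.1783 × 1.500⁴ = 4.1783 × 5.06250 ≈ 21.153

21.153em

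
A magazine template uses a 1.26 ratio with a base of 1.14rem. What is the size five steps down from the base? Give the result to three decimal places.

1.14 ÷ 1.26⁵ = 1.14 ÷ 3.17580 ≈ 0.359

0.359rem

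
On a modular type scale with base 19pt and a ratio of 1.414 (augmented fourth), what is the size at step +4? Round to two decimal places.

75.95pt

19.0 × 1.414⁴ = 19.0 × 3.99758 ≈ 75.95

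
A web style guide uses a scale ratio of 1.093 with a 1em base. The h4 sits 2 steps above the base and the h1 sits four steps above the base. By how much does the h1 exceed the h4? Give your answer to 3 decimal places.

0.233em

Step 2: 1.0 × 1.093² = 1.19465em
Step 4: 1.0 × 1.093⁴ = 1.42719em
Difference: 1.42719 − 1.19465 = 0.23254em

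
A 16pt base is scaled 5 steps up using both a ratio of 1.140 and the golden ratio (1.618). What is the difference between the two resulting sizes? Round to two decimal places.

146.62pt

At 1.140: 16.0 × 1.140⁵ = 30.8066pt
Golden ratio: 16.0 × 1.618⁵ = 177.4241pt
Difference: 177.4241 − 30.8066 = 146.6175pt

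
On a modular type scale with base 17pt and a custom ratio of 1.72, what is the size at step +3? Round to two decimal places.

86.50pt

17.0 × 1.72³ = 17.0 × 5.08845 ≈ 86.50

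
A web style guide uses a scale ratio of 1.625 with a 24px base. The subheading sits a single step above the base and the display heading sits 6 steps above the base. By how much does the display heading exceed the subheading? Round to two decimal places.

402.91px

Step 1: 24.0 × 1.625 = 39.0000px
Step 6: 24.0 × 1.625⁶ = 441.9076px
Difference: 441.9076 − 39.0000 = 402.9076px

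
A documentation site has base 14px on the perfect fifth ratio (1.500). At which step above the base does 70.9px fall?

4

1.500ⁿ = 70.9 / 14 = 5.0643
n = ln(5.0643) / ln(1.500) = 1.6222 / 0.4055 ≈ 4.00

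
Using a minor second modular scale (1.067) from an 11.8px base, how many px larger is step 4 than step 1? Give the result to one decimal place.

2.7px

Step 1: 11.8 × 1.067 = 12.591px
Step 4: 11.8 × 1.067⁴ = 15.295px
Difference: 15.295 − 12.591 = 2.704px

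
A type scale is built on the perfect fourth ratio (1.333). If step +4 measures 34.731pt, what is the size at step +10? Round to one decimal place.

194.8pt

34.731 × 1.333⁶ = 34.731 × 5.61023 ≈ 194.849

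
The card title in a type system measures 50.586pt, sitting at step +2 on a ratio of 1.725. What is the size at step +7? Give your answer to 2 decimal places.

Moving from step +2 to step +7 is 5 steps up, so multiply by r⁵.
50.586 × 1.725⁵ = 50.586 × 15.27374 ≈ 772.638

772.64pt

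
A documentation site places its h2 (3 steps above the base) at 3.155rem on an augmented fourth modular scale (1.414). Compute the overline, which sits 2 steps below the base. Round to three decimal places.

The gap is -2 − (3) = -5 steps, so the factor is 1.414^-5.
3.155 ÷ 1.414⁵ = 3.155 ÷ 5.65258 ≈ 0.558

0.558rem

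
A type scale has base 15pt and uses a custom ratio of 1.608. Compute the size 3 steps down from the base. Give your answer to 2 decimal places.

15.0 ÷ 1.608³ = 15.0 ÷ 4.15775 ≈ 3.61

3.61pt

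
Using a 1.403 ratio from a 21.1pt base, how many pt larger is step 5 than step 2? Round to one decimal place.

73.2pt

Step 2: 21.1 × 1.403² = 41.533pt
Step 5: 21.1 × 1.403⁵ = 114.702pt
Difference: 114.702 − 41.533 = 73.169pt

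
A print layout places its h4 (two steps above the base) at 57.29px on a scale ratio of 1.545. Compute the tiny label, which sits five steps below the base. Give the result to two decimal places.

57.29 ÷ 1.545⁷ = 57.29 ÷ 21.01355 ≈ 2.726

2.73px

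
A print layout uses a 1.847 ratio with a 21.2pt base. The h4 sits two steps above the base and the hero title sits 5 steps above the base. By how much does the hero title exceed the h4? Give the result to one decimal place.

Step 2: 21.2 × 1.847² = 72.322pt
Step 5: 21.2 × 1.847⁵ = 455.691pt
Difference: 455.691 − 72.322 = 383.369pt

383.4pt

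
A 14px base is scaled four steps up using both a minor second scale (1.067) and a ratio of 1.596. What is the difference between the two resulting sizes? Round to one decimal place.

Minor second: 14.0 × 1.067⁴ = 18.146px
At 1.596: 14.0 × 1.596⁴ = 90.836px
Difference: 90.836 − 18.146 = 72.690px

72.7px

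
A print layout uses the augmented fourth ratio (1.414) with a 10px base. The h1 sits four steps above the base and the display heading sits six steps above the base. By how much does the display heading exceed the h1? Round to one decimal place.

Step 4: 10.0 × 1.414⁴ = 39.976px
Step 6: 10.0 × 1.414⁶ = 79.928px
Difference: 79.928 − 39.976 = 39.952px

40.0px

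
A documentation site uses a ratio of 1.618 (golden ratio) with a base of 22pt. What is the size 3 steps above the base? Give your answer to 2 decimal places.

22.0 × 1.618³ = 22.0 × 4.23580 ≈ 93.19

93.19pt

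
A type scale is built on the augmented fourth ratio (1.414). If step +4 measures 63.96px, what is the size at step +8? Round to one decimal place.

63.96 × 1.414⁴ = 63.96 × 3.99758 ≈ 255.685

255.7px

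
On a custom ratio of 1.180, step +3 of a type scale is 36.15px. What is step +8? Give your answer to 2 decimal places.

82.70px

36.15 × 1.180⁵ = 36.15 × 2.28776 ≈ 82.702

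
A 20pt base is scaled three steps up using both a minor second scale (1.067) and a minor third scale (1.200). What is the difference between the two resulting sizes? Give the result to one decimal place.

10.3pt

Minor second: 20.0 × 1.067³ = 24.295pt
Minor third: 20.0 × 1.200³ = 34.560pt
Difference: 34.560 − 24.295 = 10.265pt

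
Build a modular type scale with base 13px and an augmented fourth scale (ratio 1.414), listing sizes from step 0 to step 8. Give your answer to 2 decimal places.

13.00px, 18.38px, 25.99px, 36.75px, 51.97px, 73.48px, 103.91px, 146.92px, 207.75px

Step 0: 13px
Step 1: 13.0 × 1.414 = 18.38
Step 2: 13.0 × 1.414² = 25.99
Step 3: 13.0 × 1.414³ = 36.75
Step 4: 13.0 × 1.414⁴ = 51.97
Step 5: 13.0 × 1.414⁵ = 73.48
Step 6: 13.0 × 1.414⁶ = 103.91
Step 7: 13.0 × 1.414⁷ = 146.92
Step 8: 13.0 × 1.414⁸ = 207.75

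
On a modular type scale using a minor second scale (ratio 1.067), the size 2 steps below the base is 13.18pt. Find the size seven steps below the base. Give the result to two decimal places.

13.18 ÷ 1.067⁵ = 13.18 ÷ 1.38300 ≈ 9.530

9.53pt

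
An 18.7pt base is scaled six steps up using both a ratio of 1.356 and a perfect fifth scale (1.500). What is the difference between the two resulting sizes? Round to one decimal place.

At 1.356: 18.7 × 1.356⁶ = 116.252pt
Perfect fifth: 18.7 × 1.500⁶ = 213.005pt
Difference: 213.005 − 116.252 = 96.753pt

96.8pt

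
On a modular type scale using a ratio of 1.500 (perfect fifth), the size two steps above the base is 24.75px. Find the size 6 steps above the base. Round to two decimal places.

125.30px

Moving from step +2 to step +6 is 4 steps up, so multiply by r⁴.
24.75 × 1.500⁴ = 24.75 × 5.06250 ≈ 125.297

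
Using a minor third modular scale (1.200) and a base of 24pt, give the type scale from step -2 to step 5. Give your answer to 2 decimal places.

Step -2: 24.0 ÷ 1.200² = 16.67
Step -1: 24.0 ÷ 1.200 = 20.00
Step 0: 24pt
Step 1: 24.0 × 1.200 = 28.80
Step 2: 24.0 × 1.200² = 34.56
Step 3: 24.0 × 1.200³ = 41.47
Step 4: 24.0 × 1.200⁴ = 49.77
Step 5: 24.0 × 1.200⁵ = 59.72

16.67pt, 20.00pt, 24.00pt, 28.80pt, 34.56pt, 41.47pt, 49.77pt, 59.72pt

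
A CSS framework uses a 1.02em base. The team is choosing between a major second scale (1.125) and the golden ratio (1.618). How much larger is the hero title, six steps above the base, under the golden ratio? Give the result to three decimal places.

16.233em

Major second: 1.02 × 1.125⁶ = 2.06783em
Golden ratio: 1.02 × 1.618⁶ = 18.30085em
Difference: 18.30085 − 2.06783 = 16.23302em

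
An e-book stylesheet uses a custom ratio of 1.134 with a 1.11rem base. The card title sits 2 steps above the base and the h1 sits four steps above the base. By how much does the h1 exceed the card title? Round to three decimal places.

Step 2: 1.11 × 1.134² = 1.42741rem
Step 4: 1.11 × 1.134⁴ = 1.83559rem
Difference: 1.83559 − 1.42741 = 0.40818rem

0.408rem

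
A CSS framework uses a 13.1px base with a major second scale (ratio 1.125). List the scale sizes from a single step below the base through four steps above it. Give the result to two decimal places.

11.64px, 13.10px, 14.74px, 16.58px, 18.65px, 20.98px

Step -1: 13.1 ÷ 1.125 = 11.64
Step 0: 13.1px
Step 1: 13.1 × 1.125 = 14.74
Step 2: 13.1 × 1.125² = 16.58
Step 3: 13.1 × 1.125³ = 18.65
Step 4: 13.1 × 1.125⁴ = 20.98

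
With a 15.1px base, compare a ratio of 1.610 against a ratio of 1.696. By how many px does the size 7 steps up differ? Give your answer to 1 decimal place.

At 1.610: 15.1 × 1.610⁷ = 423.407px
At 1.696: 15.1 × 1.696⁷ = 609.478px
Difference: 609.478 − 423.407 = 186.071px

186.1px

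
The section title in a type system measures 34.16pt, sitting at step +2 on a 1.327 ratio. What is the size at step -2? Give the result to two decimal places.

11.02pt

34.16 ÷ 1.327⁴ = 34.16 ÷ 3.10087 ≈ 11.016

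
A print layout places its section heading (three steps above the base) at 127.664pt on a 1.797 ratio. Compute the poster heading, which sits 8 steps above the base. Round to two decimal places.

127.664 × 1.797⁵ = 127.664 × 18.73874 ≈ 2392.263

2392.26pt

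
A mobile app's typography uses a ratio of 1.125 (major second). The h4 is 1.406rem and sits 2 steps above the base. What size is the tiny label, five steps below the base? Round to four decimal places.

1.406 ÷ 1.125⁷ = 1.406 ÷ 2.28070 ≈ 0.6165

0.6165rem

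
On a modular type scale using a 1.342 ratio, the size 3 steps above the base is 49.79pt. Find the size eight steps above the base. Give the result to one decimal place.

216.7pt

49.79 × 1.342⁵ = 49.79 × 4.35274 ≈ 216.723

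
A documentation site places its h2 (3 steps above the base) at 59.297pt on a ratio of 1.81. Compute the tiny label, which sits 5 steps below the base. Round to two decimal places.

0.51pt

59.297 ÷ 1.81⁸ = 59.297 ÷ 115.19367 ≈ 0.515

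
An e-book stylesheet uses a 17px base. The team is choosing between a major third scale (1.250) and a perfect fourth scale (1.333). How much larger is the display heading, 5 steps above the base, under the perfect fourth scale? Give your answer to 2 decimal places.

19.67px

Major third: 17.0 × 1.250⁵ = 51.8799px
Perfect fourth: 17.0 × 1.333⁵ = 71.5484px
Difference: 71.5484 − 51.8799 = 19.6685px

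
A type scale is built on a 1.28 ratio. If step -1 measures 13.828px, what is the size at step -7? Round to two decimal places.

3.14px

13.828 ÷ 1.28⁶ = 13.828 ÷ 4.39805 ≈ 3.144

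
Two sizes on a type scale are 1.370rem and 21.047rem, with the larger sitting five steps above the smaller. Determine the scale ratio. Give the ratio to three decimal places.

r⁵ = 21.047 / 1.370, so r = (21.047/1.370)^(1/5).
r = 15.3628^(1/5) ≈ 1.7270

1.727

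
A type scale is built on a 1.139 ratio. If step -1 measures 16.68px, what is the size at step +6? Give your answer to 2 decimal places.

The gap is 6 − (-1) = 7 steps, so the factor is 1.139^7.
16.68 × 1.139⁷ = 16.68 × 2.48694 ≈ 41.482

41.48px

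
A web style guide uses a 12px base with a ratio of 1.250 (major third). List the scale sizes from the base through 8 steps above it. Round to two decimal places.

12.00px, 15.00px, 18.75px, 23.44px, 29.30px, 36.62px, 45.78px, 57.22px, 71.53px

Step 0: 12px
Step 1: 12.0 × 1.250 = 15.00
Step 2: 12.0 × 1.250² = 18.75
Step 3: 12.0 × 1.250³ = 23.44
Step 4: 12.0 × 1.250⁴ = 29.30
Step 5: 12.0 × 1.250⁵ = 36.62
Step 6: 12.0 × 1.250⁶ = 45.78
Step 7: 12.0 × 1.250⁷ = 57.22
Step 8: 12.0 × 1.250⁸ = 71.53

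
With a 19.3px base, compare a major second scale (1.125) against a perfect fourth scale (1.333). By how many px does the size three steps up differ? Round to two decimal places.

Major second: 19.3 × 1.125³ = 27.4799px
Perfect fourth: 19.3 × 1.333³ = 45.7138px
Difference: 45.7138 − 27.4799 = 18.2339px

18.23px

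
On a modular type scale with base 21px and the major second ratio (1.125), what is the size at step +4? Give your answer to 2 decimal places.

A modular type scale is a geometric sequence: sizeₙ = base × rⁿ.
21.0 × 1.125⁴ = 21.0 × 1.60181 ≈ 33.64

33.64px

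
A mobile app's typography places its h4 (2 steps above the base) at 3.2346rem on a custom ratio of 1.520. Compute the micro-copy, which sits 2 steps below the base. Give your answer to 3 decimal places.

Moving from step +2 to step -2 is 4 steps down, so divide by r⁴.
3.2346 ÷ 1.520⁴ = 3.2346 ÷ 5.33795 ≈ 0.606

0.606rem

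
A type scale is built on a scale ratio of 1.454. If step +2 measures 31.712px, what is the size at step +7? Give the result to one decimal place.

31.712 × 1.454⁵ = 31.712 × 6.49863 ≈ 206.085

206.1px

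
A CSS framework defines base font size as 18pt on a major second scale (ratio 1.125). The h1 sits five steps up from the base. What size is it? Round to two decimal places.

32.44pt

A modular type scale is a geometric sequence: sizeₙ = base × rⁿ.
18.0 × 1.125⁵ = 18.0 × 1.80203 ≈ 32.44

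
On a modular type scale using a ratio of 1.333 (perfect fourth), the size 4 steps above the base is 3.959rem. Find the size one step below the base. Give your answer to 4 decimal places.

0.9407rem

Moving from step +4 to step -1 is 5 steps down, so divide by r⁵.
3.959 ÷ 1.333⁵ = 3.959 ÷ 4.20873 ≈ 0.9407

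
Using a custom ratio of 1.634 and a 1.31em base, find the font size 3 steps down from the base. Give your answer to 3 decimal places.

A modular type scale is a geometric sequence: sizeₙ = base × rⁿ.
1.31 ÷ 1.634³ = 1.31 ÷ 4.36271 ≈ 0.300

0.300em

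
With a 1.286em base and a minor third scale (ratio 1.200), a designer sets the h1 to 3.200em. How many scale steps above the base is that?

5

1.200ⁿ = 3.200 / 1.286 = 2.4883
n = ln(2.4883) / ln(1.200) = 0.9116 / 0.1823 ≈ 5.00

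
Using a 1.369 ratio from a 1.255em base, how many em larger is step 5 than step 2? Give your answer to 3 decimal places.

3.683em

Step 2: 1.255 × 1.369² = 2.35207em
Step 5: 1.255 × 1.369⁵ = 6.03477em
Difference: 6.03477 − 2.35207 = 3.68270em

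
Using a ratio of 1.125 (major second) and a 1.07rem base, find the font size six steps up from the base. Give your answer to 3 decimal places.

Every step multiplies by the scale ratio.
1.07 × 1.125⁶ = 1.07 × 2.02729 ≈ 2.169

2.169rem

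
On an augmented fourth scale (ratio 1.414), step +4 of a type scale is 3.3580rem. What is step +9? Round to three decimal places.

3.3580 × 1.414⁵ = 3.3580 × 5.65258 ≈ 18.981

18.981rem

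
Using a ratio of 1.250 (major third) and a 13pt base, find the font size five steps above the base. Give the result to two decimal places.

A modular type scale is a geometric sequence: sizeₙ = base × rⁿ.
13.0 × 1.250⁵ = 13.0 × 3.05176 ≈ 39.67

39.67pt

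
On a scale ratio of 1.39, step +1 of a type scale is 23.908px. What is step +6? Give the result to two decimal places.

124.06px

23.908 × 1.39⁵ = 23.908 × 5.18888 ≈ 124.056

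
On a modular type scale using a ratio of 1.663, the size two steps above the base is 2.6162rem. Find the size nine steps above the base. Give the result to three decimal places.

Moving from step +2 to step +9 is 7 steps up, so multiply by r⁷.
2.6162 × 1.663⁷ = 2.6162 × 35.17594 ≈ 92.027

92.027rem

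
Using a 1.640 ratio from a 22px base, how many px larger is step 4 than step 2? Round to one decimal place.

100.0px

Step 2: 22.0 × 1.640² = 59.171px
Step 4: 22.0 × 1.640⁴ = 159.147px
Difference: 159.147 − 59.171 = 99.976px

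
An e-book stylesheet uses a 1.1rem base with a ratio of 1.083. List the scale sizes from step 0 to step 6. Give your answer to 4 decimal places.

1.1000rem, 1.1913rem, 1.2902rem, 1.3973rem, 1.5132rem, 1.6388rem, 1.7749rem

Step 0: 1.1rem
Step 1: 1.1 × 1.083 = 1.1913
Step 2: 1.1 × 1.083² = 1.2902
Step 3: 1.1 × 1.083³ = 1.3973
Step 4: 1.1 × 1.083⁴ = 1.5132
Step 5: 1.1 × 1.083⁵ = 1.6388
Step 6: 1.1 × 1.083⁶ = 1.7749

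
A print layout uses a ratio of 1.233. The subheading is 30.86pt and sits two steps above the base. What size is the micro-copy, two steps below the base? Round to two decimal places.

30.86 ÷ 1.233⁴ = 30.86 ÷ 2.31128 ≈ 13.352

13.35pt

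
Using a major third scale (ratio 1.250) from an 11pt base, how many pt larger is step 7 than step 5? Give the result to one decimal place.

18.9pt

Step 5: 11.0 × 1.250⁵ = 33.569pt
Step 7: 11.0 × 1.250⁷ = 52.452pt
Difference: 52.452 − 33.569 = 18.883pt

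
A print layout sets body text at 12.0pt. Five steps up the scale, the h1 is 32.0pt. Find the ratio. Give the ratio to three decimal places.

1.217

r⁵ = 32.0 / 12.0, so r = (32.0/12.0)^(1/5).
r = 2.6667^(1/5) ≈ 1.2167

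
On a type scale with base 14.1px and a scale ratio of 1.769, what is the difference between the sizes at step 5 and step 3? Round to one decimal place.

166.2px

Step 3: 14.1 × 1.769³ = 78.055px
Step 5: 14.1 × 1.769⁵ = 244.263px
Difference: 244.263 − 78.055 = 166.208px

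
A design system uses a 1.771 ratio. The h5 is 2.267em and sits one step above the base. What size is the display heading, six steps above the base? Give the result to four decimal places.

Moving from step +1 to step +6 is 5 steps up, so multiply by r⁵.
2.267 × 1.771⁵ = 2.267 × 17.42179 ≈ 39.4952

39.4952em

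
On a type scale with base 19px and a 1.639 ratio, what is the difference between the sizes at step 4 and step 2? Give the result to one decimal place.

Step 2: 19.0 × 1.639² = 51.040px
Step 4: 19.0 × 1.639⁴ = 137.110px
Difference: 137.110 − 51.040 = 86.070px

86.1px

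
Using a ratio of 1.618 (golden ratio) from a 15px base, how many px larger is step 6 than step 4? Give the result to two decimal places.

Step 4: 15.0 × 1.618⁴ = 102.8029px
Step 6: 15.0 × 1.618⁶ = 269.1302px
Difference: 269.1302 − 102.8029 = 166.3273px

166.33px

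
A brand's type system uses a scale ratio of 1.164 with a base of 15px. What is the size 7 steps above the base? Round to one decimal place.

15.0 × 1.164⁷ = 15.0 × 2.89515 ≈ 43.43

43.4px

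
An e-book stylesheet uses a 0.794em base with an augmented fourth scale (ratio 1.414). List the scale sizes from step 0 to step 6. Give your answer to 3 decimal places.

0.794em, 1.123em, 1.588em, 2.245em, 3.174em, 4.488em, 6.346em

Step 0: 0.794em
Step 1: 0.794 × 1.414 = 1.123
Step 2: 0.794 × 1.414² = 1.588
Step 3: 0.794 × 1.414³ = 2.245
Step 4: 0.794 × 1.414⁴ = 3.174
Step 5: 0.794 × 1.414⁵ = 4.488
Step 6: 0.794 × 1.414⁶ = 6.346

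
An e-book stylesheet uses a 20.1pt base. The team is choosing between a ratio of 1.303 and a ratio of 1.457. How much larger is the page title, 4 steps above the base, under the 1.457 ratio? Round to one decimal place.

32.6pt

At 1.303: 20.1 × 1.303⁴ = 57.939pt
At 1.457: 20.1 × 1.457⁴ = 90.580pt
Difference: 90.580 − 57.939 = 32.641pt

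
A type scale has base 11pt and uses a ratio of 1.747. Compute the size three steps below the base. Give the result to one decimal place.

2.1pt

Every step multiplies by the scale ratio.
11.0 ÷ 1.747³ = 11.0 ÷ 5.33186 ≈ 2.06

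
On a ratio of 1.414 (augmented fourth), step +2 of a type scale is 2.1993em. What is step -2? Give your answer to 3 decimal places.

The gap is -2 − (2) = -4 steps, so the factor is 1.414^-4.
2.1993 ÷ 1.414⁴ = 2.1993 ÷ 3.99758 ≈ 0.550

0.550em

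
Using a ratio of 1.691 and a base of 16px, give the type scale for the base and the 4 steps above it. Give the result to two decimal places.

Step 0: 16px
Step 1: 16.0 × 1.691 = 27.06
Step 2: 16.0 × 1.691² = 45.75
Step 3: 16.0 × 1.691³ = 77.37
Step 4: 16.0 × 1.691⁴ = 130.83

16.00px, 27.06px, 45.75px, 77.37px, 130.83px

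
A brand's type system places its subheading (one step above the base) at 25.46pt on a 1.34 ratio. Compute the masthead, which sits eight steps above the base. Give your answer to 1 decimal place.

197.5pt

25.46 × 1.34⁷ = 25.46 × 7.75771 ≈ 197.511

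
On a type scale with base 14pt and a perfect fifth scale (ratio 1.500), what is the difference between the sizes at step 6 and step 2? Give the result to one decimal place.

Step 2: 14.0 × 1.500² = 31.500pt
Step 6: 14.0 × 1.500⁶ = 159.469pt
Difference: 159.469 − 31.500 = 127.969pt

128.0pt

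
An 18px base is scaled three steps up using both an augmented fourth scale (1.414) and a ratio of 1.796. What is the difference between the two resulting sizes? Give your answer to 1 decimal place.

53.4px

Augmented fourth: 18.0 × 1.414³ = 50.889px
At 1.796: 18.0 × 1.796³ = 104.278px
Difference: 104.278 − 50.889 = 53.389px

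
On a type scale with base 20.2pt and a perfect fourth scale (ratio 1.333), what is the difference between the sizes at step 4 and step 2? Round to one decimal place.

27.9pt

Step 2: 20.2 × 1.333² = 35.893pt
Step 4: 20.2 × 1.333⁴ = 63.778pt
Difference: 63.778 − 35.893 = 27.885pt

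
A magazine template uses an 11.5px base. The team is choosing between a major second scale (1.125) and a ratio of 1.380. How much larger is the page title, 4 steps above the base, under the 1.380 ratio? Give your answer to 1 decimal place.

23.3px

Major second: 11.5 × 1.125⁴ = 18.421px
At 1.380: 11.5 × 1.380⁴ = 41.708px
Difference: 41.708 − 18.421 = 23.287px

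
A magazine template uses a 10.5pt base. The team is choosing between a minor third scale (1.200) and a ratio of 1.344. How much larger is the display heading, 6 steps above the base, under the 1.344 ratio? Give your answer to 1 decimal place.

Minor third: 10.5 × 1.200⁶ = 31.353pt
At 1.344: 10.5 × 1.344⁶ = 61.885pt
Difference: 61.885 − 31.353 = 30.532pt

30.5pt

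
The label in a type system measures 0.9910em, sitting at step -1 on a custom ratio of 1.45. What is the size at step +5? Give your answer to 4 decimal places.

The gap is 5 − (-1) = 6 steps, so the factor is 1.45^6.
0.9910 × 1.45⁶ = 0.9910 × 9.29411 ≈ 9.2105

9.2105em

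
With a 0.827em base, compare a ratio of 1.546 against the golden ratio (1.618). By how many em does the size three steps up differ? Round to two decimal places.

0.45em

At 1.546: 0.827 × 1.546³ = 3.0559em
Golden ratio: 0.827 × 1.618³ = 3.5030em
Difference: 3.5030 − 3.0559 = 0.4471em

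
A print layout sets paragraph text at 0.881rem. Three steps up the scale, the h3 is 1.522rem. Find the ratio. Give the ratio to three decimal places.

1.200

The ratio satisfies 0.881 × r³ = 1.522, so r = (1.522 / 0.881)^(1/3).
r = 1.7276^(1/3) ≈ 1.1999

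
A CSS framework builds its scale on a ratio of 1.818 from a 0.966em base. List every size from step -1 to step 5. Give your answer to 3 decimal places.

0.531em, 0.966em, 1.756em, 3.193em, 5.804em, 10.552em, 19.184em

Step -1: 0.966 ÷ 1.818 = 0.531
Step 0: 0.966em
Step 1: 0.966 × 1.818 = 1.756
Step 2: 0.966 × 1.818² = 3.193
Step 3: 0.966 × 1.818³ = 5.804
Step 4: 0.966 × 1.818⁴ = 10.552
Step 5: 0.966 × 1.818⁵ = 19.184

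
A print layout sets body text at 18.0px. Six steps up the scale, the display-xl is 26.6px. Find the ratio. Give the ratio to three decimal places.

1.067

The ratio satisfies 18.0 × r⁶ = 26.6, so r = (26.6 / 18.0)^(1/6).
r = 1.4778^(1/6) ≈ 1.0673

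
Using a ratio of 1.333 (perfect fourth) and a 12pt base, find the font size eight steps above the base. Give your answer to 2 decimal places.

119.63pt

12.0 × 1.333⁸ = 12.0 × 9.96876 ≈ 119.63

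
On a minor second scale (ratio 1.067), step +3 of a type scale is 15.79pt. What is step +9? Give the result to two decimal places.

15.79 × 1.067⁶ = 15.79 × 1.47566 ≈ 23.301

23.30pt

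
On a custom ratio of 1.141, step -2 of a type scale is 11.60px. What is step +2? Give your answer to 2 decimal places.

19.66px

11.60 × 1.141⁴ = 11.60 × 1.69489 ≈ 19.661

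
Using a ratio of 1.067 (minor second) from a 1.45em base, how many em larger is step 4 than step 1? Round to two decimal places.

Step 1: 1.45 × 1.067 = 1.5471em
Step 4: 1.45 × 1.067⁴ = 1.8794em
Difference: 1.8794 − 1.5471 = 0.3323em

0.33em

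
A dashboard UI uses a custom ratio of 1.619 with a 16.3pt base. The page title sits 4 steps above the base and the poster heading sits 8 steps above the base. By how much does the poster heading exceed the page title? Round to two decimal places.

Step 4: 16.3 × 1.619⁴ = 111.9889pt
Step 8: 16.3 × 1.619⁸ = 769.4181pt
Difference: 769.4181 − 111.9889 = 657.4292pt

657.43pt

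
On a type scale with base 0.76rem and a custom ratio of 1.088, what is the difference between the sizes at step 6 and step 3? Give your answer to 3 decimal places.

0.282rem

Step 3: 0.76 × 1.088³ = 0.97881rem
Step 6: 0.76 × 1.088⁶ = 1.26063rem
Difference: 1.26063 − 0.97881 = 0.28182rem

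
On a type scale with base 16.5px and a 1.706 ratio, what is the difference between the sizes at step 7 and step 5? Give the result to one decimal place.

Step 5: 16.5 × 1.706⁵ = 238.440px
Step 7: 16.5 × 1.706⁷ = 693.964px
Difference: 693.964 − 238.440 = 455.524px

455.5px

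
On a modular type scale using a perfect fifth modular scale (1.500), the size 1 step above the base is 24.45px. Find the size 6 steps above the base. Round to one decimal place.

185.7px

24.45 × 1.500⁵ = 24.45 × 7.59375 ≈ 185.667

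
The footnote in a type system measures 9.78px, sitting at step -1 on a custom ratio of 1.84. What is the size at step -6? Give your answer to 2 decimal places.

Moving from step -1 to step -6 is 5 steps down, so divide by r⁵.
9.78 ÷ 1.84⁵ = 9.78 ÷ 21.09061 ≈ 0.464

0.46px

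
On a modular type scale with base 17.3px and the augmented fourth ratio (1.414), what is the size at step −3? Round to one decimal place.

17.3 ÷ 1.414³ = 17.3 ÷ 2.82715 ≈ 6.12

6.1px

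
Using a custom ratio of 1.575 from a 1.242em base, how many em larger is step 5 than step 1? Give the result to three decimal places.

Step 1: 1.242 × 1.575 = 1.95615em
Step 5: 1.242 × 1.575⁵ = 12.03717em
Difference: 12.03717 − 1.95615 = 10.08102em

10.081em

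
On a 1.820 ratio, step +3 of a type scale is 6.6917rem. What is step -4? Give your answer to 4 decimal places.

0.1012rem

6.6917 ÷ 1.820⁷ = 6.6917 ÷ 66.14541 ≈ 0.1012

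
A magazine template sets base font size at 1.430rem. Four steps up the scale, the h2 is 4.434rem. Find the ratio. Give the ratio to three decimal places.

The ratio satisfies 1.430 × r⁴ = 4.434, so r = (4.434 / 1.430)^(1/4).
r = 3.1007^(1/4) ≈ 1.3270

1.327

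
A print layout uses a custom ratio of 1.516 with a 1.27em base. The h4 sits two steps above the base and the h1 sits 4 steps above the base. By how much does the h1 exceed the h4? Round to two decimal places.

Step 2: 1.27 × 1.516² = 2.9188em
Step 4: 1.27 × 1.516⁴ = 6.7081em
Difference: 6.7081 − 2.9188 = 3.7893em

3.79em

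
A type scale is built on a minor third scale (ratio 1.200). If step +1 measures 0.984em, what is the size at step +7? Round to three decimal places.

Moving from step +1 to step +7 is 6 steps up, so multiply by r⁶.
0.984 × 1.200⁶ = 0.984 × 2.98598 ≈ 2.938

2.938em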